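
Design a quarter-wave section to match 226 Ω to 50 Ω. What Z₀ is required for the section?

Z_qwt ≈ 106 Ω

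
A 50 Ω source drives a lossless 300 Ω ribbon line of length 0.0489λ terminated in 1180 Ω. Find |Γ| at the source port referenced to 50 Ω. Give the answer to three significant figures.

βl = 2π × 0.0489 = 17.6°
tan(βl) = 0.317
Z_in = Z_0·(Z_L + jZ_0·tanβl)/(Z_0 + jZ_L·tanβl) = 508 − j539 Ω
Γ_s = (Z_in − Z_s)/(Z_in + Z_s) = (458 − j539)/(558 − j539), |Γ_s| = 0.912

|Γ| ≈ 0.912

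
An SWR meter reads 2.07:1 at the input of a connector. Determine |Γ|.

|Γ| ≈ 0.349

|Γ| = (S − 1)/(S + 1) = (2.07 − 1)/(2.07 + 1) = 1.07/3.07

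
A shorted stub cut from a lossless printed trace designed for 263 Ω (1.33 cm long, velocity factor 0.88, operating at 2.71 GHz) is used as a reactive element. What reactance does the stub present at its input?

X_in ≈ 304 Ω (inductive)

λ = v/f = 0.88·c / 2.71 GHz = 0.0974 m
βl = 2π·l/λ = 2π × 0.137 = 49.1°
tan(βl) = 1.16
For a shorted stub, Z_in = jZ_0·tan(βl)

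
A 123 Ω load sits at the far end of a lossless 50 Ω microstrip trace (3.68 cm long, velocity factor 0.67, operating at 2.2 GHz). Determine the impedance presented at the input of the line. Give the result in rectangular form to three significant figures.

Z_in ≈ 46.2 + j44.6 Ω

λ = v/f = 0.67·c / 2.2 GHz = 0.0914 m
βl = 2π·l/λ = 2π × 0.403 = 145°
tan(βl) = tan(145°) = -0.7
Z_in = Z_0·(Z_L + jZ_0·tanβl)/(Z_0 + jZ_L·tanβl)
     = 50·(123 − j35)/(50 − j86.1)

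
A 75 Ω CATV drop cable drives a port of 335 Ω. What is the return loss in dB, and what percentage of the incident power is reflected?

Γ = (335 − 75)/(335 + 75) = 0.634
RL = −20·log₁₀(0.634) = 3.96 dB
P_refl/P_inc = |Γ|² = 0.402

RL ≈ 3.96 dB; 40.2% of incident power reflected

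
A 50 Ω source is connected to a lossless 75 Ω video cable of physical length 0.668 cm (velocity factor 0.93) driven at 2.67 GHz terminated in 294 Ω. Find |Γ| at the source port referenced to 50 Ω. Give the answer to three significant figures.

λ = v/f = 0.93·c / 2.67 GHz = 0.104 m
βl = 2π·l/λ = 2π × 0.0639 = 23°
tan(βl) = 0.425
Z_in = Z_0·(Z_L + jZ_0·tanβl)/(Z_0 + jZ_L·tanβl) = 92 − j121 Ω
Γ_s = (Z_in − Z_s)/(Z_in + Z_s) = (42 − j121)/(142 − j121), |Γ_s| = 0.687

|Γ| ≈ 0.687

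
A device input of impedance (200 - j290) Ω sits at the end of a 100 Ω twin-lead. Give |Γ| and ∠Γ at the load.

Γ ≈ 0.735 ∠ -26.9°

Γ = (Z_L − Z_0)/(Z_L + Z_0) = (100 − j290)/(300 − j290)
|Γ| = 307/417 = 0.735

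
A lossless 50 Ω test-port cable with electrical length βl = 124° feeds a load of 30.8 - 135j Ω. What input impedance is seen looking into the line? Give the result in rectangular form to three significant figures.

Z_in ≈ 10 + j66.6 Ω

tan(βl) = tan(124°) = -1.48
Z_in = Z_0·(Z_L + jZ_0·tanβl)/(Z_0 + jZ_L·tanβl)
     = 50·(30.8 − j209)/(-150 − j45.7)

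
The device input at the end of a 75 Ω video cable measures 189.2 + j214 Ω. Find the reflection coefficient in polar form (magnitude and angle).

Γ ≈ 0.713 ∠ 22.9°

Γ = (Z_L − Z_0)/(Z_L + Z_0) = (114.2 + j214)/(264.2 + j214)
|Γ| = 243/340 = 0.713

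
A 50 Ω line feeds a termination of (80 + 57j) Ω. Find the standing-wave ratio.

Γ = (Z_L − Z_0)/(Z_L + Z_0) = (30 + j57)/(130 + j57)
|Γ| = 64.4/142 = 0.454
VSWR = (1 + |Γ|)/(1 − |Γ|) = 1.45/0.546

VSWR ≈ 2.66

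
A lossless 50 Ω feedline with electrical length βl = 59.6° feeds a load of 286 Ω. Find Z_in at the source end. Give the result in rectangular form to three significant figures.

tan(βl) = tan(59.6°) = 1.7
Z_in = Z_0·(Z_L + jZ_0·tanβl)/(Z_0 + jZ_L·tanβl)
     = 50·(286 + j85.2)/(50 + j487)

Z_in ≈ 11.6 − j28.1 Ω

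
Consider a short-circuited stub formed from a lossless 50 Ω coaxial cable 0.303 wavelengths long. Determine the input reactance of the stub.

βl = 2π × 0.303 = 109°
tan(βl) = -2.89
For a short-circuited stub, Z_in = jZ_0·tan(βl)

X_in ≈ -145 Ω (capacitive)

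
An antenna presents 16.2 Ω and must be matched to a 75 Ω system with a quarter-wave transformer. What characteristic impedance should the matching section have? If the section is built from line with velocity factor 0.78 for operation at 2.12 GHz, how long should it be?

Z_qwt ≈ 34.9 Ω; length ≈ 2.76 cm

Z_qwt = √(Z_0·R_L) = √(75 × 16.2) = √1215
λ = 0.78·c/f = 0.11 m, so l = λ/4 = 0.0276 m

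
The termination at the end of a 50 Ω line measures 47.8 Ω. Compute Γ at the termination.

Γ = (Z_L − Z_0)/(Z_L + Z_0) = (47.8 − 50)/(47.8 + 50) = -2.2/97.8

Γ = -0.0225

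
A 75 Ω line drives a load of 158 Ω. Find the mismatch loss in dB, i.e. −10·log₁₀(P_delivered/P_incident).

mismatch loss ≈ 0.589 dB

Γ = (158 − 75)/(158 + 75) = 0.356
|Γ|² = 0.127, so P_del/P_inc = 1 − |Γ|² = 0.873
ML = −10·log₁₀(1 − |Γ|²)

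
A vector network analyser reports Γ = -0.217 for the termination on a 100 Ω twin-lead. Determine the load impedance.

Z_L ≈ 64.3 Ω

Z_L = Z_0·(1 + Γ)/(1 − Γ) = 100·(0.783)/(1.22)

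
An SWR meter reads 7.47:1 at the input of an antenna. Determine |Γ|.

|Γ| = (S − 1)/(S + 1) = (7.47 − 1)/(7.47 + 1) = 6.47/8.47

|Γ| ≈ 0.764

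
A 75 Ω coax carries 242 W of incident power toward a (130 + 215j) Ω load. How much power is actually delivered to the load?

P_delivered ≈ 107 W

|Γ| = |(55 + j215)/(205 + j215)| = 0.747
|Γ|² = 0.558
P_refl = |Γ|²·P_inc = 135 W, P_del = (1 − |Γ|²)·P_inc = 107 W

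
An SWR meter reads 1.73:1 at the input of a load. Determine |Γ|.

|Γ| ≈ 0.267

|Γ| = (S − 1)/(S + 1) = (1.73 − 1)/(1.73 + 1) = 0.73/2.73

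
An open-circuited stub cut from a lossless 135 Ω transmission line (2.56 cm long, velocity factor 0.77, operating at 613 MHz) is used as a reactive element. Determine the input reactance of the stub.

X_in ≈ -297 Ω (capacitive)

λ = v/f = 0.77·c / 613 MHz = 0.377 m
βl = 2π·l/λ = 2π × 0.0679 = 24.5°
tan(βl) = 0.455
For an open-circuited stub, Z_in = −jZ_0·cot(βl) = −jZ_0/tan(βl)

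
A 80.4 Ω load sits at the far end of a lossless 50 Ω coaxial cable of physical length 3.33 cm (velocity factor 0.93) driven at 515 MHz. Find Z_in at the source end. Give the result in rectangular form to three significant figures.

λ = v/f = 0.93·c / 515 MHz = 0.542 m
βl = 2π·l/λ = 2π × 0.0615 = 22.1°
tan(βl) = tan(22.1°) = 0.407
Z_in = Z_0·(Z_L + jZ_0·tanβl)/(Z_0 + jZ_L·tanβl)
     = 50·(80.4 + j20.3)/(50 + j32.7)

Z_in ≈ 65.6 − j22.6 Ω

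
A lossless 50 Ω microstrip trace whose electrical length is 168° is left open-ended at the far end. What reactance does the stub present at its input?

X_in ≈ 235 Ω (inductive)

tan(βl) = -0.213
For an open-ended stub, Z_in = −jZ_0·cot(βl) = −jZ_0/tan(βl)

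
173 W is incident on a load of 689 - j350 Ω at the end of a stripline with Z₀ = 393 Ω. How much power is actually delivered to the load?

|Γ| = |(296 − j350)/(1082 − j350)| = 0.403
|Γ|² = 0.162
P_refl = |Γ|²·P_inc = 28.1 W, P_del = (1 − |Γ|²)·P_inc = 145 W

P_delivered ≈ 145 W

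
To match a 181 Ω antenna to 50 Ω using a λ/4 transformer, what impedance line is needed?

Z_qwt = √(Z_0·R_L) = √(50 × 181) = √9050

Z_qwt ≈ 95.1 Ω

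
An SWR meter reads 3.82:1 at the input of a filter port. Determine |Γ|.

|Γ| = (S − 1)/(S + 1) = (3.82 − 1)/(3.82 + 1) = 2.82/4.82

|Γ| ≈ 0.585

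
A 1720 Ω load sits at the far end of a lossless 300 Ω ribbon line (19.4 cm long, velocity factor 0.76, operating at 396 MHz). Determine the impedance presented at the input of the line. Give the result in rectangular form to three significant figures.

λ = v/f = 0.76·c / 396 MHz = 0.576 m
βl = 2π·l/λ = 2π × 0.337 = 121°
tan(βl) = tan(121°) = -1.64
Z_in = Z_0·(Z_L + jZ_0·tanβl)/(Z_0 + jZ_L·tanβl)
     = 300·(1720 − j493)/(300 − j2830)

Z_in ≈ 70.9 + j175 Ω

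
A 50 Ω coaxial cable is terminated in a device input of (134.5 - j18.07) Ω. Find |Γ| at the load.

Γ = (Z_L − Z_0)/(Z_L + Z_0) = (84.5 − j18.07)/(184.5 − j18.07)
|Γ| = 86.4/185

|Γ| ≈ 0.466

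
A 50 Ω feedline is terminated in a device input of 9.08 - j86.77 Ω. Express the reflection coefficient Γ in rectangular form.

Γ ≈ 0.464 − j0.787

Γ = (Z_L − Z_0)/(Z_L + Z_0) = (-40.92 − j86.77)/(59.08 − j86.77)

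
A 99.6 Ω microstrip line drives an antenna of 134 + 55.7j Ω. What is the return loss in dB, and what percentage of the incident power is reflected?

Γ = (34.4 + j55.7)/(233.6 + j55.7), |Γ| = 0.273
RL = −20·log₁₀(0.273) = 11.3 dB
P_refl/P_inc = |Γ|² = 0.0743

RL ≈ 11.3 dB; 7.43% of incident power reflected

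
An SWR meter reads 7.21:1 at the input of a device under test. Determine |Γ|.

|Γ| = (S − 1)/(S + 1) = (7.21 − 1)/(7.21 + 1) = 6.21/8.21

|Γ| ≈ 0.756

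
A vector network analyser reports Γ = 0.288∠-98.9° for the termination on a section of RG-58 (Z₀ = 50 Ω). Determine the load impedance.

Z_L = Z_0·(1 + Γ)/(1 − Γ) = 50·(0.955 − j0.285)/(1.04 + j0.285)

Z_L ≈ 39.1 − j24.3 Ω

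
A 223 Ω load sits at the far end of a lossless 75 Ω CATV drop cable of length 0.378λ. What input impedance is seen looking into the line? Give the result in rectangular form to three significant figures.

Z_in ≈ 46.7 + j61.6 Ω

βl = 2π × 0.378 = 136°
tan(βl) = tan(136°) = -0.963
Z_in = Z_0·(Z_L + jZ_0·tanβl)/(Z_0 + jZ_L·tanβl)
     = 75·(223 − j72.2)/(75 − j215)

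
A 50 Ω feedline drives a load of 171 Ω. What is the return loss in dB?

Γ = (171 − 50)/(171 + 50) = 0.548
RL = −20·log₁₀|Γ| = −20·log₁₀(0.548)

RL ≈ 5.23 dB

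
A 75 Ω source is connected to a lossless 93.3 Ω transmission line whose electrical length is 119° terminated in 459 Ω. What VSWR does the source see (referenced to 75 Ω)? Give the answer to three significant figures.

tan(βl) = -1.8
Z_in = Z_0·(Z_L + jZ_0·tanβl)/(Z_0 + jZ_L·tanβl) = 24.5 + j49 Ω
Γ_s = (Z_in − Z_s)/(Z_in + Z_s) = (-50.5 + j49)/(99.5 + j49), |Γ_s| = 0.634
VSWR = (1 + |Γ_s|)/(1 − |Γ_s|)

VSWR ≈ 4.47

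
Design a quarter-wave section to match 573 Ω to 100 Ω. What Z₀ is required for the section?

Z_qwt = √(Z_0·R_L) = √(100 × 573) = √57300

Z_qwt ≈ 239 Ω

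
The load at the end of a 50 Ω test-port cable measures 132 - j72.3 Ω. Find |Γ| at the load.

|Γ| ≈ 0.558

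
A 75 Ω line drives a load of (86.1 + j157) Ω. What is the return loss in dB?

Γ = (11.1 + j157)/(161.1 + j157), |Γ| = 0.7
RL = −20·log₁₀|Γ| = −20·log₁₀(0.7)

RL ≈ 3.1 dB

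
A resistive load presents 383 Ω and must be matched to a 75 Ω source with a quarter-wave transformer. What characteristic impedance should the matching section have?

Z_qwt ≈ 169 Ω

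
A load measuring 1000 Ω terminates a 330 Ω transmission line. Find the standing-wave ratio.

Γ = (1000 − 330)/(1000 + 330) = 0.504
VSWR = (1 + 0.504)/(1 − 0.504)

VSWR ≈ 3.03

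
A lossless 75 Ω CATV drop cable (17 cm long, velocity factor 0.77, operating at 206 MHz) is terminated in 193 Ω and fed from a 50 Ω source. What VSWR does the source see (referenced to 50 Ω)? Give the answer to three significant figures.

VSWR ≈ 2.51

λ = v/f = 0.77·c / 206 MHz = 1.12 m
βl = 2π·l/λ = 2π × 0.152 = 54.6°
tan(βl) = 1.41
Z_in = Z_0·(Z_L + jZ_0·tanβl)/(Z_0 + jZ_L·tanβl) = 40.8 − j42.1 Ω
Γ_s = (Z_in − Z_s)/(Z_in + Z_s) = (-9.23 − j42.1)/(90.8 − j42.1), |Γ_s| = 0.431
VSWR = (1 + |Γ_s|)/(1 − |Γ_s|)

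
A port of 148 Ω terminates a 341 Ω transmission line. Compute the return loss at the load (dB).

RL ≈ 8.08 dB

Γ = (148 − 341)/(148 + 341) = -0.395
RL = −20·log₁₀|Γ| = −20·log₁₀(0.395)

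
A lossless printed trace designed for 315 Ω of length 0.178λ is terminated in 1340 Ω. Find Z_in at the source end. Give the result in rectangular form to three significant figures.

Z_in ≈ 90.4 − j143 Ω

βl = 2π × 0.178 = 64.1°
tan(βl) = tan(64.1°) = 2.06
Z_in = Z_0·(Z_L + jZ_0·tanβl)/(Z_0 + jZ_L·tanβl)
     = 315·(1340 + j648)/(315 + j2760)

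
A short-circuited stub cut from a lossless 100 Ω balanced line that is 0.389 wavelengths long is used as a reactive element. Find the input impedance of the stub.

Z_in ≈ −j83.8 Ω

βl = 2π × 0.389 = 140°
tan(βl) = -0.838
For a short-circuited stub, Z_in = jZ_0·tan(βl)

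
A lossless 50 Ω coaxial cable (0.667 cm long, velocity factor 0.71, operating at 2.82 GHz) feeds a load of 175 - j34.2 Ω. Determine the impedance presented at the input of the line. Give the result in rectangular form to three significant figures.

Z_in ≈ 36 − j57.1 Ω

λ = v/f = 0.71·c / 2.82 GHz = 0.0755 m
βl = 2π·l/λ = 2π × 0.0883 = 31.8°
tan(βl) = tan(31.8°) = 0.62
Z_in = Z_0·(Z_L + jZ_0·tanβl)/(Z_0 + jZ_L·tanβl)
     = 50·(175 − j3.21)/(71.2 + j108)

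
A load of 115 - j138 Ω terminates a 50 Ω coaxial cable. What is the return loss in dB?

RL ≈ 2.99 dB

Γ = (65 − j138)/(165 − j138), |Γ| = 0.709
RL = −20·log₁₀|Γ| = −20·log₁₀(0.709)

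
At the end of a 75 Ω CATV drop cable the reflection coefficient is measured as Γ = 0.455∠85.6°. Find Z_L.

Z_L ≈ 52.3 + j59.8 Ω

Z_L = Z_0·(1 + Γ)/(1 − Γ) = 75·(1.03 + j0.454)/(0.965 − j0.454)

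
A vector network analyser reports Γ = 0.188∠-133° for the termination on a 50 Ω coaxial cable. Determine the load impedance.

Z_L = Z_0·(1 + Γ)/(1 − Γ) = 50·(0.872 − j0.137)/(1.13 + j0.137)

Z_L ≈ 37.3 − j10.6 Ω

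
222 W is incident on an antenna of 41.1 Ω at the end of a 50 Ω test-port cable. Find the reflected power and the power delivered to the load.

P_reflected ≈ 2.12 W; P_delivered ≈ 220 W

Γ = (41.1 − 50)/(41.1 + 50) = -0.0977
|Γ|² = 0.00954
P_refl = |Γ|²·P_inc = 2.12 W, P_del = (1 − |Γ|²)·P_inc = 220 W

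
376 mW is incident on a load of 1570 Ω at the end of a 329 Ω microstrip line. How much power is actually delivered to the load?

P_delivered ≈ 215 mW

Γ = (1570 − 329)/(1570 + 329) = 0.654
|Γ|² = 0.427
P_refl = |Γ|²·P_inc = 161 mW, P_del = (1 − |Γ|²)·P_inc = 215 mW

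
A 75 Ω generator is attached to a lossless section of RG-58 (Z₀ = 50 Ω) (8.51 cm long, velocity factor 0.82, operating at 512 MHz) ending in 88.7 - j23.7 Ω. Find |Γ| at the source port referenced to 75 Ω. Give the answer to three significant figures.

λ = v/f = 0.82·c / 512 MHz = 0.48 m
βl = 2π·l/λ = 2π × 0.177 = 63.8°
tan(βl) = 2.03
Z_in = Z_0·(Z_L + jZ_0·tanβl)/(Z_0 + jZ_L·tanβl) = 27 − j9.92 Ω
Γ_s = (Z_in − Z_s)/(Z_in + Z_s) = (-48 − j9.92)/(102 − j9.92), |Γ_s| = 0.478

|Γ| ≈ 0.478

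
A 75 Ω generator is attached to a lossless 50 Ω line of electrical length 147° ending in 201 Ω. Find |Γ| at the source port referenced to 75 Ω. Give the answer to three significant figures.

tan(βl) = -0.649
Z_in = Z_0·(Z_L + jZ_0·tanβl)/(Z_0 + jZ_L·tanβl) = 36.6 + j63 Ω
Γ_s = (Z_in − Z_s)/(Z_in + Z_s) = (-38.4 + j63)/(112 + j63), |Γ_s| = 0.576

|Γ| ≈ 0.576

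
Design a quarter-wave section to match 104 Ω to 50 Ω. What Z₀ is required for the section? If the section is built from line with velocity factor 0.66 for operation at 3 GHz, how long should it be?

Z_qwt = √(Z_0·R_L) = √(50 × 104) = √5200
λ = 0.66·c/f = 0.066 m, so l = λ/4 = 0.0165 m

Z_qwt ≈ 72.1 Ω; length ≈ 1.65 cm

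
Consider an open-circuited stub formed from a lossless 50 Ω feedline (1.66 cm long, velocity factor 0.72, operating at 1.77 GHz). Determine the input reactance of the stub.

λ = v/f = 0.72·c / 1.77 GHz = 0.122 m
βl = 2π·l/λ = 2π × 0.136 = 49°
tan(βl) = 1.15
For an open-circuited stub, Z_in = −jZ_0·cot(βl) = −jZ_0/tan(βl)

X_in ≈ -43.5 Ω (capacitive)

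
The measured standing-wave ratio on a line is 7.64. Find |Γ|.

|Γ| = (S − 1)/(S + 1) = (7.64 − 1)/(7.64 + 1) = 6.64/8.64

|Γ| ≈ 0.769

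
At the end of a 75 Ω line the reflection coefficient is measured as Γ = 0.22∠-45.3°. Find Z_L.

Z_L = Z_0·(1 + Γ)/(1 − Γ) = 75·(1.15 − j0.156)/(0.845 + j0.156)

Z_L ≈ 96.6 − j31.7 Ω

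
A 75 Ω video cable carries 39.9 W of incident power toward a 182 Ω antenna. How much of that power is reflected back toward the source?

P_reflected ≈ 6.92 W

Γ = (182 − 75)/(182 + 75) = 0.416
|Γ|² = 0.173
P_refl = |Γ|²·P_inc = 6.92 W, P_del = (1 − |Γ|²)·P_inc = 33 W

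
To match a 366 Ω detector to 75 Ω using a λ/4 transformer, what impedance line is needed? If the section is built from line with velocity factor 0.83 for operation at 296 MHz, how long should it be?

Z_qwt = √(Z_0·R_L) = √(75 × 366) = √27450
λ = 0.83·c/f = 0.841 m, so l = λ/4 = 0.21 m

Z_qwt ≈ 166 Ω; length ≈ 21 cm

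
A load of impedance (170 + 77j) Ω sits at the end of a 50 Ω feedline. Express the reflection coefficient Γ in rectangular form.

Γ ≈ 0.595 + j0.142

Γ = (Z_L − Z_0)/(Z_L + Z_0) = (120 + j77)/(220 + j77)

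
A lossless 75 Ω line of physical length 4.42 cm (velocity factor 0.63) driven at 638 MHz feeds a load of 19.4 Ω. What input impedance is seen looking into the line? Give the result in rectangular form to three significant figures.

λ = v/f = 0.63·c / 638 MHz = 0.296 m
βl = 2π·l/λ = 2π × 0.149 = 53.7°
tan(βl) = tan(53.7°) = 1.36
Z_in = Z_0·(Z_L + jZ_0·tanβl)/(Z_0 + jZ_L·tanβl)
     = 75·(19.4 + j102)/(75 + j26.4)

Z_in ≈ 49.3 + j84.8 Ω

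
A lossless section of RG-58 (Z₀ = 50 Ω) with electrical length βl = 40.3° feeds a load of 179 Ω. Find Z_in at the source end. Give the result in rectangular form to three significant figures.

tan(βl) = tan(40.3°) = 0.848
Z_in = Z_0·(Z_L + jZ_0·tanβl)/(Z_0 + jZ_L·tanβl)
     = 50·(179 + j42.4)/(50 + j152)

Z_in ≈ 30.1 − j49 Ω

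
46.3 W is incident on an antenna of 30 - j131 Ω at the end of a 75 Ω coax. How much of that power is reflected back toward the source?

|Γ| = |(-45 − j131)/(105 − j131)| = 0.825
|Γ|² = 0.681
P_refl = |Γ|²·P_inc = 31.5 W, P_del = (1 − |Γ|²)·P_inc = 14.8 W

P_reflected ≈ 31.5 W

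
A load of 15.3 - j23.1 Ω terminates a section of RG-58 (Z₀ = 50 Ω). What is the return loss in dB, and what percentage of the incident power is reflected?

Γ = (-34.7 − j23.1)/(65.3 − j23.1), |Γ| = 0.602
RL = −20·log₁₀(0.602) = 4.41 dB
P_refl/P_inc = |Γ|² = 0.362

RL ≈ 4.41 dB; 36.2% of incident power reflected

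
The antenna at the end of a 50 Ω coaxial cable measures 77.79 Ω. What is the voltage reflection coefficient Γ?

Γ = (Z_L − Z_0)/(Z_L + Z_0) = (77.79 − 50)/(77.79 + 50) = 27.79/127.8

Γ = 0.217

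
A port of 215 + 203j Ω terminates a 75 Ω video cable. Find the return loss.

RL ≈ 3.14 dB

Γ = (140 + j203)/(290 + j203), |Γ| = 0.697
RL = −20·log₁₀|Γ| = −20·log₁₀(0.697)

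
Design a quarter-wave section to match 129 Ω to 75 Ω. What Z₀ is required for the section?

Z_qwt ≈ 98.4 Ω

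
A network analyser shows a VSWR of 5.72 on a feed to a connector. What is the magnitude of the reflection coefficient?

|Γ| ≈ 0.702

|Γ| = (S − 1)/(S + 1) = (5.72 − 1)/(5.72 + 1) = 4.72/6.72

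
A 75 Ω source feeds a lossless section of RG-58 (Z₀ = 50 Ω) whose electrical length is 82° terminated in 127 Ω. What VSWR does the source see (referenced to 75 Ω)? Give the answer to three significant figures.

tan(βl) = 7.12
Z_in = Z_0·(Z_L + jZ_0·tanβl)/(Z_0 + jZ_L·tanβl) = 20 − j5.92 Ω
Γ_s = (Z_in − Z_s)/(Z_in + Z_s) = (-55 − j5.92)/(95 − j5.92), |Γ_s| = 0.581
VSWR = (1 + |Γ_s|)/(1 − |Γ_s|)

VSWR ≈ 3.77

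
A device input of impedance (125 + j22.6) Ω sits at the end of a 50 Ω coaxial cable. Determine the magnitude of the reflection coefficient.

Γ = (Z_L − Z_0)/(Z_L + Z_0) = (75 + j22.6)/(175 + j22.6)
|Γ| = 78.3/176

|Γ| ≈ 0.444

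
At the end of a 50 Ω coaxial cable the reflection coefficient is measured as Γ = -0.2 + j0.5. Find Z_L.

Z_L = Z_0·(1 + Γ)/(1 − Γ) = 50·(0.8 + j0.5)/(1.2 − j0.5)

Z_L ≈ 21 + j29.6 Ω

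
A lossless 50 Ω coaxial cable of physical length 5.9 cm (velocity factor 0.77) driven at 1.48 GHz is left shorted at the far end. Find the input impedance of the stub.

λ = v/f = 0.77·c / 1.48 GHz = 0.156 m
βl = 2π·l/λ = 2π × 0.378 = 136°
tan(βl) = -0.963
For a shorted stub, Z_in = jZ_0·tan(βl)

Z_in ≈ −j48.1 Ω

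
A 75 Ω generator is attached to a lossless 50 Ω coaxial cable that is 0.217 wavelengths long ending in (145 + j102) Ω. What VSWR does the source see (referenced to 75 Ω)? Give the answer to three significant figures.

βl = 2π × 0.217 = 78.1°
tan(βl) = 4.75
Z_in = Z_0·(Z_L + jZ_0·tanβl)/(Z_0 + jZ_L·tanβl) = 12.9 − j18.6 Ω
Γ_s = (Z_in − Z_s)/(Z_in + Z_s) = (-62.1 − j18.6)/(87.9 − j18.6), |Γ_s| = 0.722
VSWR = (1 + |Γ_s|)/(1 − |Γ_s|)

VSWR ≈ 6.19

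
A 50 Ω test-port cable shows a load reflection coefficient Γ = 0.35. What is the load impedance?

Z_L ≈ 104 Ω

Z_L = Z_0·(1 + Γ)/(1 − Γ) = 50·(1.35)/(0.65)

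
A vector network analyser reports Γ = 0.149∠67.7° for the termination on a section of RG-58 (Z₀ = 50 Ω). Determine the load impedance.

Z_L = Z_0·(1 + Γ)/(1 − Γ) = 50·(1.06 + j0.138)/(0.943 − j0.138)

Z_L ≈ 53.8 + j15.2 Ω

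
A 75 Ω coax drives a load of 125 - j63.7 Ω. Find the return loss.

Γ = (50 − j63.7)/(200 − j63.7), |Γ| = 0.386
RL = −20·log₁₀|Γ| = −20·log₁₀(0.386)

RL ≈ 8.27 dB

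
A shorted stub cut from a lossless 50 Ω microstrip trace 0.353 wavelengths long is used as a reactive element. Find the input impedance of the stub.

βl = 2π × 0.353 = 127°
tan(βl) = -1.32
For a shorted stub, Z_in = jZ_0·tan(βl)

Z_in ≈ −j66.2 Ω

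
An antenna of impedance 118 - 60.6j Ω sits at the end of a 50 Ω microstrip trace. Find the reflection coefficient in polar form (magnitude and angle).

Γ = (Z_L − Z_0)/(Z_L + Z_0) = (68 − j60.6)/(168 − j60.6)
|Γ| = 91.1/179 = 0.51

Γ ≈ 0.51 ∠ -21.9°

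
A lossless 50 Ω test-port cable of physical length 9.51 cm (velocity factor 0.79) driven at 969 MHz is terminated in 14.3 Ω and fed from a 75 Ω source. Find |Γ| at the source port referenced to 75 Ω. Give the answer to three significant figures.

λ = v/f = 0.79·c / 969 MHz = 0.245 m
βl = 2π·l/λ = 2π × 0.389 = 140°
tan(βl) = -0.84
Z_in = Z_0·(Z_L + jZ_0·tanβl)/(Z_0 + jZ_L·tanβl) = 23.1 − j36.5 Ω
Γ_s = (Z_in − Z_s)/(Z_in + Z_s) = (-51.9 − j36.5)/(98.1 − j36.5), |Γ_s| = 0.607

|Γ| ≈ 0.607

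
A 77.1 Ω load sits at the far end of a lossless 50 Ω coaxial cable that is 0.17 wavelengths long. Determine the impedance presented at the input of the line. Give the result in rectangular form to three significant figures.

βl = 2π × 0.17 = 61.2°
tan(βl) = tan(61.2°) = 1.82
Z_in = Z_0·(Z_L + jZ_0·tanβl)/(Z_0 + jZ_L·tanβl)
     = 50·(77.1 + j90.9)/(50 + j140)

Z_in ≈ 37.5 − j14.1 Ω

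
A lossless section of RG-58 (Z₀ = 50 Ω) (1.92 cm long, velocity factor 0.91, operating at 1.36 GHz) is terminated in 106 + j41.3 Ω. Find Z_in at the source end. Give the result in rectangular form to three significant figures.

Z_in ≈ 67.7 − j52.7 Ω

λ = v/f = 0.91·c / 1.36 GHz = 0.201 m
βl = 2π·l/λ = 2π × 0.0956 = 34.4°
tan(βl) = tan(34.4°) = 0.686
Z_in = Z_0·(Z_L + jZ_0·tanβl)/(Z_0 + jZ_L·tanβl)
     = 50·(106 + j75.6)/(21.7 + j72.7)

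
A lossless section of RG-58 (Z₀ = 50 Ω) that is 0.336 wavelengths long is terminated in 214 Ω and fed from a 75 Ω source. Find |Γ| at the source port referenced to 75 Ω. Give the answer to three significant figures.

βl = 2π × 0.336 = 121°
tan(βl) = -1.67
Z_in = Z_0·(Z_L + jZ_0·tanβl)/(Z_0 + jZ_L·tanβl) = 15.6 + j27.8 Ω
Γ_s = (Z_in − Z_s)/(Z_in + Z_s) = (-59.4 + j27.8)/(90.6 + j27.8), |Γ_s| = 0.692

|Γ| ≈ 0.692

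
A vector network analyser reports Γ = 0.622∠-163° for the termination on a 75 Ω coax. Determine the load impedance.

Z_L ≈ 17.8 − j10.6 Ω

Z_L = Z_0·(1 + Γ)/(1 − Γ) = 75·(0.405 − j0.182)/(1.59 + j0.182)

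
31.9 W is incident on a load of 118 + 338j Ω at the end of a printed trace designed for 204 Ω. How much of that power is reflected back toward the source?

|Γ| = |(-86 + j338)/(322 + j338)| = 0.747
|Γ|² = 0.558
P_refl = |Γ|²·P_inc = 17.8 W, P_del = (1 − |Γ|²)·P_inc = 14.1 W

P_reflected ≈ 17.8 W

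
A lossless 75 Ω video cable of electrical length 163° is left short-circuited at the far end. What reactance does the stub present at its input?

tan(βl) = -0.306
For a short-circuited stub, Z_in = jZ_0·tan(βl)

X_in ≈ -22.9 Ω (capacitive)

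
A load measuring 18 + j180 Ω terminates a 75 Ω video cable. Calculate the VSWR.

VSWR ≈ 28.4

Γ = (Z_L − Z_0)/(Z_L + Z_0) = (-57 + j180)/(93 + j180)
|Γ| = 189/203 = 0.932
VSWR = (1 + |Γ|)/(1 − |Γ|) = 1.93/0.0681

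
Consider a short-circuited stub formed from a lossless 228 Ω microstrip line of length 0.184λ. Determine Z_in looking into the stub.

βl = 2π × 0.184 = 66.2°
tan(βl) = 2.27
For a short-circuited stub, Z_in = jZ_0·tan(βl)

Z_in ≈ +j518 Ω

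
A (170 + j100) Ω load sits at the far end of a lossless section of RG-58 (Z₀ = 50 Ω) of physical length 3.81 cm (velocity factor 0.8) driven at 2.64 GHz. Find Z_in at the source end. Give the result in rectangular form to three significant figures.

Z_in ≈ 27.6 + j58.9 Ω

λ = v/f = 0.8·c / 2.64 GHz = 0.0909 m
βl = 2π·l/λ = 2π × 0.419 = 151°
tan(βl) = tan(151°) = -0.557
Z_in = Z_0·(Z_L + jZ_0·tanβl)/(Z_0 + jZ_L·tanβl)
     = 50·(170 + j72.1)/(106 − j94.7)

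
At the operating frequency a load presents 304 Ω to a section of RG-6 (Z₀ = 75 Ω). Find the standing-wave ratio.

VSWR ≈ 4.05

For a purely resistive load, VSWR = R_L/Z_0 or Z_0/R_L (whichever > 1) = 304/75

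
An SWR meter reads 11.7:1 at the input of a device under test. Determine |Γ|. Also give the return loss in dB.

|Γ| ≈ 0.843; return loss ≈ 1.49 dB

|Γ| = (S − 1)/(S + 1) = (11.7 − 1)/(11.7 + 1) = 10.7/12.7
RL = −20·log₁₀|Γ| = −20·log₁₀(0.843)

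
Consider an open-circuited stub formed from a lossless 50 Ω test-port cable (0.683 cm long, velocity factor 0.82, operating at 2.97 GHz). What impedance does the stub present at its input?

Z_in ≈ −j87.7 Ω

λ = v/f = 0.82·c / 2.97 GHz = 0.0828 m
βl = 2π·l/λ = 2π × 0.0825 = 29.7°
tan(βl) = 0.57
For an open-circuited stub, Z_in = −jZ_0·cot(βl) = −jZ_0/tan(βl)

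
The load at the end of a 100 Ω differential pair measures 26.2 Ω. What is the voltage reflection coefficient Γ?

Γ = -0.585

Γ = (Z_L − Z_0)/(Z_L + Z_0) = (26.2 − 100)/(26.2 + 100) = -73.8/126.2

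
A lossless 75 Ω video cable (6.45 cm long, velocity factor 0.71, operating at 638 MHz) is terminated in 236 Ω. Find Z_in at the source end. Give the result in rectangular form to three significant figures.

Z_in ≈ 26.8 − j24.8 Ω

λ = v/f = 0.71·c / 638 MHz = 0.334 m
βl = 2π·l/λ = 2π × 0.193 = 69.6°
tan(βl) = tan(69.6°) = 2.68
Z_in = Z_0·(Z_L + jZ_0·tanβl)/(Z_0 + jZ_L·tanβl)
     = 75·(236 + j201)/(75 + j633)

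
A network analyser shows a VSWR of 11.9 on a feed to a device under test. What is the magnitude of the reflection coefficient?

|Γ| ≈ 0.845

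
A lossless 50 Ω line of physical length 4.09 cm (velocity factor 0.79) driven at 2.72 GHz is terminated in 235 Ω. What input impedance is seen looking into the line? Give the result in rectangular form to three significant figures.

Z_in ≈ 133 + j112 Ω

λ = v/f = 0.79·c / 2.72 GHz = 0.0871 m
βl = 2π·l/λ = 2π × 0.469 = 169°
tan(βl) = tan(169°) = -0.195
Z_in = Z_0·(Z_L + jZ_0·tanβl)/(Z_0 + jZ_L·tanβl)
     = 50·(235 − j9.73)/(50 − j45.7)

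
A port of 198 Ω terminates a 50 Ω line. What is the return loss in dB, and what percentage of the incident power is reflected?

Γ = (198 − 50)/(198 + 50) = 0.597
RL = −20·log₁₀(0.597) = 4.48 dB
P_refl/P_inc = |Γ|² = 0.356

RL ≈ 4.48 dB; 35.6% of incident power reflected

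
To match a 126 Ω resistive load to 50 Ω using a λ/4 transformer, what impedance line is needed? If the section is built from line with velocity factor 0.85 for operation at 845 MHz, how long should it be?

Z_qwt ≈ 79.4 Ω; length ≈ 7.54 cm

Z_qwt = √(Z_0·R_L) = √(50 × 126) = √6300
λ = 0.85·c/f = 0.302 m, so l = λ/4 = 0.0754 m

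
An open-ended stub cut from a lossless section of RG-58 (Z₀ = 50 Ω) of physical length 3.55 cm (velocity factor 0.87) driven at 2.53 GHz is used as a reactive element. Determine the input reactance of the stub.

λ = v/f = 0.87·c / 2.53 GHz = 0.103 m
βl = 2π·l/λ = 2π × 0.344 = 124°
tan(βl) = -1.49
For an open-ended stub, Z_in = −jZ_0·cot(βl) = −jZ_0/tan(βl)

X_in ≈ 33.6 Ω (inductive)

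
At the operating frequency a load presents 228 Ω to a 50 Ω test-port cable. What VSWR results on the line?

Γ = (228 − 50)/(228 + 50) = 0.64
VSWR = (1 + 0.64)/(1 − 0.64)

VSWR ≈ 4.56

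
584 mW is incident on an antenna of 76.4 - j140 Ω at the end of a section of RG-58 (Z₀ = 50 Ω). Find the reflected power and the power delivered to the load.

P_reflected ≈ 333 mW; P_delivered ≈ 251 mW

|Γ| = |(26.4 − j140)/(126.4 − j140)| = 0.755
|Γ|² = 0.571
P_refl = |Γ|²·P_inc = 333 mW, P_del = (1 − |Γ|²)·P_inc = 251 mW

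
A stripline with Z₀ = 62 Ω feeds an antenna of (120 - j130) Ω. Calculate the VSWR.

VSWR ≈ 4.5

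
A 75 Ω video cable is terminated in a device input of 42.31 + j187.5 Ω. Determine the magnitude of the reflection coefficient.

Γ = (Z_L − Z_0)/(Z_L + Z_0) = (-32.69 + j187.5)/(117.3 + j187.5)
|Γ| = 190/221

|Γ| ≈ 0.861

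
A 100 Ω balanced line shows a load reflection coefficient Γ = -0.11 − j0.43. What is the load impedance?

Z_L ≈ 56.7 − j60.7 Ω

Z_L = Z_0·(1 + Γ)/(1 − Γ) = 100·(0.89 − j0.43)/(1.11 + j0.43)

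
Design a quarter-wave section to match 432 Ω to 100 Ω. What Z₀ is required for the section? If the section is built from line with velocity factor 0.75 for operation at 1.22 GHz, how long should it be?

Z_qwt ≈ 208 Ω; length ≈ 4.61 cm

Z_qwt = √(Z_0·R_L) = √(100 × 432) = √43200
λ = 0.75·c/f = 0.184 m, so l = λ/4 = 0.0461 m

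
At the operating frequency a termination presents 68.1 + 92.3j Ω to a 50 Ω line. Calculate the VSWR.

Γ = (Z_L − Z_0)/(Z_L + Z_0) = (18.1 + j92.3)/(118.1 + j92.3)
|Γ| = 94.1/150 = 0.628
VSWR = (1 + |Γ|)/(1 − |Γ|) = 1.63/0.372

VSWR ≈ 4.37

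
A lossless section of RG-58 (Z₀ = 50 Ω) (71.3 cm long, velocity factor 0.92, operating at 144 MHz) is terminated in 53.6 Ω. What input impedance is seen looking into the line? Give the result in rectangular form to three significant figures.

λ = v/f = 0.92·c / 144 MHz = 1.92 m
βl = 2π·l/λ = 2π × 0.372 = 134°
tan(βl) = tan(134°) = -1.04
Z_in = Z_0·(Z_L + jZ_0·tanβl)/(Z_0 + jZ_L·tanβl)
     = 50·(53.6 − j51.9)/(50 − j55.7)

Z_in ≈ 49.7 + j3.46 Ω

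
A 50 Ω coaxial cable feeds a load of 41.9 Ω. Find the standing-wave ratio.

For a purely resistive load, VSWR = R_L/Z_0 or Z_0/R_L (whichever > 1) = 50/41.9

VSWR ≈ 1.19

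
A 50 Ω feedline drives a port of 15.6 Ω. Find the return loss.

RL ≈ 5.61 dB

Γ = (15.6 − 50)/(15.6 + 50) = -0.524
RL = −20·log₁₀|Γ| = −20·log₁₀(0.524)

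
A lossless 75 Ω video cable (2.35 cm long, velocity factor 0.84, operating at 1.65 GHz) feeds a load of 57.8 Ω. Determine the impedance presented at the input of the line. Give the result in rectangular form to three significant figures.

λ = v/f = 0.84·c / 1.65 GHz = 0.153 m
βl = 2π·l/λ = 2π × 0.154 = 55.4°
tan(βl) = tan(55.4°) = 1.45
Z_in = Z_0·(Z_L + jZ_0·tanβl)/(Z_0 + jZ_L·tanβl)
     = 75·(57.8 + j109)/(75 + j83.8)

Z_in ≈ 79.7 + j19.6 Ω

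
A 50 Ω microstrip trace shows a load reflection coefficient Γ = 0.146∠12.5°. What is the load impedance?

Z_L = Z_0·(1 + Γ)/(1 − Γ) = 50·(1.14 + j0.0316)/(0.857 − j0.0316)

Z_L ≈ 66.5 + j4.29 Ω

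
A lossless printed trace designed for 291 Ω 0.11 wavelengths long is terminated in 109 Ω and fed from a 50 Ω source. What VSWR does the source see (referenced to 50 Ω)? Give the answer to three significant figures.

βl = 2π × 0.11 = 39.6°
tan(βl) = 0.827
Z_in = Z_0·(Z_L + jZ_0·tanβl)/(Z_0 + jZ_L·tanβl) = 168 + j189 Ω
Γ_s = (Z_in − Z_s)/(Z_in + Z_s) = (118 + j189)/(218 + j189), |Γ_s| = 0.772
VSWR = (1 + |Γ_s|)/(1 − |Γ_s|)

VSWR ≈ 7.78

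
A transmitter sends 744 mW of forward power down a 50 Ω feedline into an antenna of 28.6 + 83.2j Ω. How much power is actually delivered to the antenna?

P_delivered ≈ 325 mW

|Γ| = |(-21.4 + j83.2)/(78.6 + j83.2)| = 0.751
|Γ|² = 0.563
P_refl = |Γ|²·P_inc = 419 mW, P_del = (1 − |Γ|²)·P_inc = 325 mW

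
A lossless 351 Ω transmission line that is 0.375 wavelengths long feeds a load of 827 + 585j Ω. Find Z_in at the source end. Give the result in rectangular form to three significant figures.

βl = 2π × 0.375 = 135°
tan(βl) = tan(135°) = -1
Z_in = Z_0·(Z_L + jZ_0·tanβl)/(Z_0 + jZ_L·tanβl)
     = 351·(827 + j234)/(936 − j827)

Z_in ≈ 131 + j203 Ω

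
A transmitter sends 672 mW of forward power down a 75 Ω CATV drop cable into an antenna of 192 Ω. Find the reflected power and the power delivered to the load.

Γ = (192 − 75)/(192 + 75) = 0.438
|Γ|² = 0.192
P_refl = |Γ|²·P_inc = 129 mW, P_del = (1 − |Γ|²)·P_inc = 543 mW

P_reflected ≈ 129 mW; P_delivered ≈ 543 mW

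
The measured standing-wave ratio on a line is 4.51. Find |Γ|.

|Γ| = (S − 1)/(S + 1) = (4.51 − 1)/(4.51 + 1) = 3.51/5.51

|Γ| ≈ 0.637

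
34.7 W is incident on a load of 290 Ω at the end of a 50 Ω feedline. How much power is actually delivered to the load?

P_delivered ≈ 17.4 W

Γ = (290 − 50)/(290 + 50) = 0.706
|Γ|² = 0.498
P_refl = |Γ|²·P_inc = 17.3 W, P_del = (1 − |Γ|²)·P_inc = 17.4 W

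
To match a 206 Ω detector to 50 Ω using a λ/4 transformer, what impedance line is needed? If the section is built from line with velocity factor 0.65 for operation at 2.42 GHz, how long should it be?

Z_qwt ≈ 101 Ω; length ≈ 2.01 cm

Z_qwt = √(Z_0·R_L) = √(50 × 206) = √10300
λ = 0.65·c/f = 0.0806 m, so l = λ/4 = 0.0201 m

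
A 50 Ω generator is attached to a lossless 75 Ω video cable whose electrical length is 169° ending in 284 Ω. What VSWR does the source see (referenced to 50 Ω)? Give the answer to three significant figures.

tan(βl) = -0.194
Z_in = Z_0·(Z_L + jZ_0·tanβl)/(Z_0 + jZ_L·tanβl) = 191 + j126 Ω
Γ_s = (Z_in − Z_s)/(Z_in + Z_s) = (141 + j126)/(241 + j126), |Γ_s| = 0.696
VSWR = (1 + |Γ_s|)/(1 − |Γ_s|)

VSWR ≈ 5.57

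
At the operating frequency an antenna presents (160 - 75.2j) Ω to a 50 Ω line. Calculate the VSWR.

Γ = (Z_L − Z_0)/(Z_L + Z_0) = (110 − j75.2)/(210 − j75.2)
|Γ| = 133/223 = 0.597
VSWR = (1 + |Γ|)/(1 − |Γ|) = 1.6/0.403

VSWR ≈ 3.97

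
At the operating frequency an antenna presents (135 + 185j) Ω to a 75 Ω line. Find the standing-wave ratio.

Γ = (Z_L − Z_0)/(Z_L + Z_0) = (60 + j185)/(210 + j185)
|Γ| = 194/280 = 0.695
VSWR = (1 + |Γ|)/(1 − |Γ|) = 1.69/0.305

VSWR ≈ 5.56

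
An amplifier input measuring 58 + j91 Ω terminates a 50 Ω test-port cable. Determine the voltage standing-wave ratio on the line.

Γ = (Z_L − Z_0)/(Z_L + Z_0) = (8 + j91)/(108 + j91)
|Γ| = 91.4/141 = 0.647
VSWR = (1 + |Γ|)/(1 − |Γ|) = 1.65/0.353

VSWR ≈ 4.66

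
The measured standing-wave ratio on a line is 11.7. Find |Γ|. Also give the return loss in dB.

|Γ| = (S − 1)/(S + 1) = (11.7 − 1)/(11.7 + 1) = 10.7/12.7
RL = −20·log₁₀|Γ| = −20·log₁₀(0.843)

|Γ| ≈ 0.843; return loss ≈ 1.49 dB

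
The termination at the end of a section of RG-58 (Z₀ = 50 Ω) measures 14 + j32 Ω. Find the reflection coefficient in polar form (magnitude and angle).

Γ = (Z_L − Z_0)/(Z_L + Z_0) = (-36 + j32)/(64 + j32)
|Γ| = 48.2/71.6 = 0.673

Γ ≈ 0.673 ∠ 112°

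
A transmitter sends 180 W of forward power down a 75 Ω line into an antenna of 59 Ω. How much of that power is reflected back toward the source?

Γ = (59 − 75)/(59 + 75) = -0.119
|Γ|² = 0.0143
P_refl = |Γ|²·P_inc = 2.57 W, P_del = (1 − |Γ|²)·P_inc = 177 W

P_reflected ≈ 2.57 W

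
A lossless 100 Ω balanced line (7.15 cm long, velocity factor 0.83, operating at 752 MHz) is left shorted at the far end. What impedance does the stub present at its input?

Z_in ≈ +j460 Ω

λ = v/f = 0.83·c / 752 MHz = 0.331 m
βl = 2π·l/λ = 2π × 0.216 = 77.7°
tan(βl) = 4.6
For a shorted stub, Z_in = jZ_0·tan(βl)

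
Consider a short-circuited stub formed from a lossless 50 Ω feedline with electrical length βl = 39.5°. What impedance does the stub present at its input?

tan(βl) = 0.824
For a short-circuited stub, Z_in = jZ_0·tan(βl)

Z_in ≈ +j41.2 Ω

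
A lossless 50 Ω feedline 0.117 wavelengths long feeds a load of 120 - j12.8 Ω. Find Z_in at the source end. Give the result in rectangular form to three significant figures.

βl = 2π × 0.117 = 42.1°
tan(βl) = tan(42.1°) = 0.904
Z_in = Z_0·(Z_L + jZ_0·tanβl)/(Z_0 + jZ_L·tanβl)
     = 50·(120 + j32.4)/(61.6 + j109)

Z_in ≈ 35 − j35.4 Ω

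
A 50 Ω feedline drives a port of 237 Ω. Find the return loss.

RL ≈ 3.72 dB

Γ = (237 − 50)/(237 + 50) = 0.652
RL = −20·log₁₀|Γ| = −20·log₁₀(0.652)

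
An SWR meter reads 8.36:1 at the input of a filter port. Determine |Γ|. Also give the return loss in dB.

|Γ| ≈ 0.786; return loss ≈ 2.09 dB

|Γ| = (S − 1)/(S + 1) = (8.36 − 1)/(8.36 + 1) = 7.36/9.36
RL = −20·log₁₀|Γ| = −20·log₁₀(0.786)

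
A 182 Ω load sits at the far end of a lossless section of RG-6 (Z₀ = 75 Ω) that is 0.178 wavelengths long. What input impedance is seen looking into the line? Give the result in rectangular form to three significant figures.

Z_in ≈ 36.7 − j29.1 Ω

βl = 2π × 0.178 = 64.1°
tan(βl) = tan(64.1°) = 2.06
Z_in = Z_0·(Z_L + jZ_0·tanβl)/(Z_0 + jZ_L·tanβl)
     = 75·(182 + j154)/(75 + j374)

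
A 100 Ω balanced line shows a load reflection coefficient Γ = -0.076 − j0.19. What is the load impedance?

Z_L = Z_0·(1 + Γ)/(1 − Γ) = 100·(0.924 − j0.19)/(1.08 + j0.19)

Z_L ≈ 80.3 − j31.8 Ω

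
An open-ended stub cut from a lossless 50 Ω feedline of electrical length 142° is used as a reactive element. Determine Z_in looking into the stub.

Z_in ≈ +j64 Ω

tan(βl) = -0.781
For an open-ended stub, Z_in = −jZ_0·cot(βl) = −jZ_0/tan(βl)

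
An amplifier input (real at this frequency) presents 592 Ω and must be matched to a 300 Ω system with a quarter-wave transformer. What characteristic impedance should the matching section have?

Z_qwt ≈ 421 Ω

Z_qwt = √(Z_0·R_L) = √(300 × 592) = √177600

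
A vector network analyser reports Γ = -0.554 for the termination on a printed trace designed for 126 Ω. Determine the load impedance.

Z_L = Z_0·(1 + Γ)/(1 − Γ) = 126·(0.446)/(1.55)

Z_L ≈ 36.2 Ω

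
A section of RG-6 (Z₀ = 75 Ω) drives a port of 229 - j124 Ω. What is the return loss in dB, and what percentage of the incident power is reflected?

RL ≈ 4.4 dB; 36.3% of incident power reflected

Γ = (154 − j124)/(304 − j124), |Γ| = 0.602
RL = −20·log₁₀(0.602) = 4.4 dB
P_refl/P_inc = |Γ|² = 0.363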